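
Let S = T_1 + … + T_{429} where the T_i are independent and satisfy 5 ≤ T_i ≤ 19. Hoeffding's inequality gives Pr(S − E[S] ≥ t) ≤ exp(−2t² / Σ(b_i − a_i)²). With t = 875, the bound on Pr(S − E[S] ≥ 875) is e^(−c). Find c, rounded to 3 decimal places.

Σ(b_i − a_i)² = 429·(14)² = 84084.
c = 2t²/84084 = 2·875²/84084 = 18.2110.

18.211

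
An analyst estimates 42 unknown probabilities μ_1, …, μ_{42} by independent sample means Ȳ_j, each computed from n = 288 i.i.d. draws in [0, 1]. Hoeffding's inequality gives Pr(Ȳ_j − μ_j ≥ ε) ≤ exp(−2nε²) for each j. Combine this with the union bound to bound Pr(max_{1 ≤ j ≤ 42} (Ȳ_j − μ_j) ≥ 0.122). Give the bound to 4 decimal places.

Per-experiment Hoeffding bound: exp(−2·288·0.122²) = exp(−8.57318) = 0.00018911.
Union bound over 42 events: 42·0.00018911 = 0.00794.

0.0079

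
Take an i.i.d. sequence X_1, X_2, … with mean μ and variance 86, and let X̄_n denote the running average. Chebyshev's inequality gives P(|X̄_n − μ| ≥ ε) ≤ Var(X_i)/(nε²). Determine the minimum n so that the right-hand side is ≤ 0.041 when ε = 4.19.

120

Require 86/(n·4.19²) ≤ 0.041, i.e. n ≥ 86/(0.041·4.19²) = 119.478.
The smallest integer n is 120.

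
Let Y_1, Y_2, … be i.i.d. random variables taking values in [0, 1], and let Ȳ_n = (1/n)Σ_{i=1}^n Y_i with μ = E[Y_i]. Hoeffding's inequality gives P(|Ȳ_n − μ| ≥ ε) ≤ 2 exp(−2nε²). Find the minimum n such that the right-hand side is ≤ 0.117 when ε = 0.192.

Require 2·exp(−2nε²) ≤ 0.117, i.e. 2nε² ≥ ln(2/0.117) = 2.838729.
So n ≥ 2.838729 / (2·0.192²) = 38.503.
The smallest integer n is 39.

39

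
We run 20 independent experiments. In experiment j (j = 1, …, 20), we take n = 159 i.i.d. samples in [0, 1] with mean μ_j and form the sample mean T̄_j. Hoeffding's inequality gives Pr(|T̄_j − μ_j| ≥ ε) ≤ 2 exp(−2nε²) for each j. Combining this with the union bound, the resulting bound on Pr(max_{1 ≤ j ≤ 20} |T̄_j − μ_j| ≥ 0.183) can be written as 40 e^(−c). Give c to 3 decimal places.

10.650

Union bound over the 20 events: Pr(max_{1 ≤ j ≤ 20} |T̄_j − μ_j| ≥ 0.183) ≤ 20·2·exp(−2nε²) = 40 exp(−2·159·0.183²).
So c = 2·159·0.183² = 10.6495.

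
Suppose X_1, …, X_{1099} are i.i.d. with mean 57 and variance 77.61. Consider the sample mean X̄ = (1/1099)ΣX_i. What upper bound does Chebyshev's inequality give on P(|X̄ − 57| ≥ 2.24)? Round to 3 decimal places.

Var(X̄) = Var(X_i)/n = 77.61/1099 = 0.070619.
Chebyshev: P(|X̄ − 57| ≥ 2.24) ≤ Var(X̄)/(2.24)² = 77.61/(1099·2.24²) = 0.0141.

0.014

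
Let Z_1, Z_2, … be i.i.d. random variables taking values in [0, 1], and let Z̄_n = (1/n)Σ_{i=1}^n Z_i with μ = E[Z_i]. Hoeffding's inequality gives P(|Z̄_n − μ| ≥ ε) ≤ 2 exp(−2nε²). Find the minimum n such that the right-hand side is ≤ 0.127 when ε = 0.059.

396

Require 2·exp(−2nε²) ≤ 0.127, i.e. 2nε² ≥ ln(2/0.127) = 2.756715.
So n ≥ 2.756715 / (2·0.059²) = 395.966.
The smallest integer n is 396.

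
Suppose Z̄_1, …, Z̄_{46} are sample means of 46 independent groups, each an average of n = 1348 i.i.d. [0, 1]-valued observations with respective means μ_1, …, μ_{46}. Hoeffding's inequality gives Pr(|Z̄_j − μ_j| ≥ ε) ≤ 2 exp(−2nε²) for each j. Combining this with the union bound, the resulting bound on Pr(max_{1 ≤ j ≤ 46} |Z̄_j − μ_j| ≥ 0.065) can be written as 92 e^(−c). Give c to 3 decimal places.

Union bound over the 46 events: Pr(max_{1 ≤ j ≤ 46} |Z̄_j − μ_j| ≥ 0.065) ≤ 46·2·exp(−2nε²) = 92 exp(−2·1348·0.065²).
So c = 2·1348·0.065² = 11.3906.

11.391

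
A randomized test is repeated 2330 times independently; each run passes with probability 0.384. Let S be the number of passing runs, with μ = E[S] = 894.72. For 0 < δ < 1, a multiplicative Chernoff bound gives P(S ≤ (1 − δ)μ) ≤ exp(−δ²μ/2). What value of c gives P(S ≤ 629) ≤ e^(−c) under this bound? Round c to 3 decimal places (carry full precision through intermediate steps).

Write 629 = (1 − δ)μ, so δ = 1 − 629/894.72 = 0.2969868…
Then the exponent is δ²μ/2 = (μ − 629)²/(2μ) = 39.457662.

39.458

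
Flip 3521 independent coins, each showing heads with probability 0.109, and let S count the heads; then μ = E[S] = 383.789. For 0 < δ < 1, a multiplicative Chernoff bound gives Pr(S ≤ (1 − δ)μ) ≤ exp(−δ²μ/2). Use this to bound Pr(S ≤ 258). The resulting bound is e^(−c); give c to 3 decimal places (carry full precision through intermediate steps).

Write 258 = (1 − δ)μ, so δ = 1 − 258/383.789 = 0.3277556…
Then the exponent is δ²μ/2 = (μ − 258)²/(2μ) = 20.614026.

20.614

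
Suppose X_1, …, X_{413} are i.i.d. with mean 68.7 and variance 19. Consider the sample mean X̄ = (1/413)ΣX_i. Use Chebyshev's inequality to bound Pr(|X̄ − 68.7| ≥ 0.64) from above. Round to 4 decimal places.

Var(X̄) = Var(X_i)/n = 19/413 = 0.046005.
Chebyshev: Pr(|X̄ − 68.7| ≥ 0.64) ≤ Var(X̄)/(0.64)² = 19/(413·0.64²) = 0.1123.

0.1123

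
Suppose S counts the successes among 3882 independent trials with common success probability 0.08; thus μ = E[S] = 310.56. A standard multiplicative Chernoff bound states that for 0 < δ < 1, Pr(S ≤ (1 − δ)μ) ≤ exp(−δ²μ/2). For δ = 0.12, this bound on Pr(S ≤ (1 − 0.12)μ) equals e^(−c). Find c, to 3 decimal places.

c = δ²μ/2 = 0.12²·310.56/2 = 2.2360.

2.236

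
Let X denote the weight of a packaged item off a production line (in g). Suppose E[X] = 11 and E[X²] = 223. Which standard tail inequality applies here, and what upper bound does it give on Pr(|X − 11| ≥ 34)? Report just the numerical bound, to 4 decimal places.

The first two moments determine the variance, so Chebyshev's inequality is the sharpest standard bound available.
Var(X) = E[X²] − (E[X])² = 223 − 121 = 102.
Chebyshev's inequality: Pr(|X − μ| ≥ t) ≤ Var(X)/t² = 102/1156 = 0.0882.

0.0882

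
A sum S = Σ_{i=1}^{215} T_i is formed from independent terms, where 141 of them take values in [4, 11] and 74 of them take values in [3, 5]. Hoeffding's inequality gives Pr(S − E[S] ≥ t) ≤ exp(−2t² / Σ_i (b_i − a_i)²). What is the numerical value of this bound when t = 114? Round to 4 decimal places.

Σ(b_i − a_i)² = 141·7² + 74·2² = 7205.
Exponent = 2·114² / 7205 = 3.60749.
Bound = exp(−3.60749) = 0.02712.

0.0271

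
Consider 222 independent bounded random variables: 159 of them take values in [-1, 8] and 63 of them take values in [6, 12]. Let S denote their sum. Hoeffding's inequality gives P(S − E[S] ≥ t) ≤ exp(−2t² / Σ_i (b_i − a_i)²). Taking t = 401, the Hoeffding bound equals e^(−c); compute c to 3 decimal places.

21.232

Σ(b_i − a_i)² = 159·9² + 63·6² = 15147.
c = 2t² / 15147 = 2·401² / 15147 = 21.2321.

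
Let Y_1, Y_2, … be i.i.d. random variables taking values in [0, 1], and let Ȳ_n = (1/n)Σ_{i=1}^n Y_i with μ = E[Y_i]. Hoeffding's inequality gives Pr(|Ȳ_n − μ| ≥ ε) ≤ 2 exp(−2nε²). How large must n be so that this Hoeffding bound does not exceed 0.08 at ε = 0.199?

Require 2·exp(−2nε²) ≤ 0.08, i.e. 2nε² ≥ ln(2/0.08) = 3.218876.
So n ≥ 3.218876 / (2·0.199²) = 40.641.
The smallest integer n is 41.

41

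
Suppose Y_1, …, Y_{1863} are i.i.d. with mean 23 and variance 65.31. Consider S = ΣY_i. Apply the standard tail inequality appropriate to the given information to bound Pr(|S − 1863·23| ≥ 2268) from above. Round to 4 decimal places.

0.0237

With mean and variance of each term known, Chebyshev's inequality bounds the deviation of the sum (or sample mean).
Var(S) = n·Var(Y_i) = 1863·65.31 = 121672.53.
Chebyshev: Pr(|S − 1863·23| ≥ 2268) ≤ Var(S)/2268² = 121672.53/5143824 = 0.0237.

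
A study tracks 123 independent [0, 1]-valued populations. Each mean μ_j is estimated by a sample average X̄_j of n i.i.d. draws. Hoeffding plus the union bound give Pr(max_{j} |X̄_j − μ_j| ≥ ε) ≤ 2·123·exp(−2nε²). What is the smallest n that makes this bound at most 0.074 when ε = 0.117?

Need 2·123·exp(−2nε²) ≤ 0.074, i.e. exp(−2nε²) ≤ 0.074/246.
So 2nε² ≥ ln(246/0.074) = 8.109022.
Hence n ≥ 8.109022/(2·0.117²) = 296.188.
The smallest integer n is 297.

297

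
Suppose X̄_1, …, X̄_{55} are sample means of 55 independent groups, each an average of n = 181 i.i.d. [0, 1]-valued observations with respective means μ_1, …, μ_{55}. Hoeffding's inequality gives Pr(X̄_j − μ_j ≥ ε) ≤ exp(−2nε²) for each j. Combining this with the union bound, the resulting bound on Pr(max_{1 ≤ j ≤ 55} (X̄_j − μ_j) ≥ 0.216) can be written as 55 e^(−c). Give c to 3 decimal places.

16.889

Union bound over the 55 events: Pr(max_{1 ≤ j ≤ 55} (X̄_j − μ_j) ≥ 0.216) ≤ 55·exp(−2nε²) = 55 exp(−2·181·0.216²).
So c = 2·181·0.216² = 16.8895.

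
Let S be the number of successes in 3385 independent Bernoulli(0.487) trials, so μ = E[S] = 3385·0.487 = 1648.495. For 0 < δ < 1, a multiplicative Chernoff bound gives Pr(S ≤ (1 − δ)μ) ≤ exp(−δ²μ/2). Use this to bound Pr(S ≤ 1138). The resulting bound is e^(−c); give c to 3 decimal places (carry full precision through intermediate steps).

79.043

Write 1138 = (1 − δ)μ, so δ = 1 − 1138/1648.495 = 0.3096734…
Then the exponent is δ²μ/2 = (μ − 1138)²/(2μ) = 79.043353.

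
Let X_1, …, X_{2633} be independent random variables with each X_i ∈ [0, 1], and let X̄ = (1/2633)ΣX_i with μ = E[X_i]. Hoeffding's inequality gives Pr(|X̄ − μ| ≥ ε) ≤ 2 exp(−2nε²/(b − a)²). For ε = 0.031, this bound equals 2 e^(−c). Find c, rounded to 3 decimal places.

5.061

c = 2nε²/(b − a)² = 2·2633·0.031² / 1² = 5.0606.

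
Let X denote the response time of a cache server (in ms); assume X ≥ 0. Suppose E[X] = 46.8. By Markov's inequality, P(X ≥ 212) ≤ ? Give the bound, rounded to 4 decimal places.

0.2208

Markov's inequality: for a non-negative random variable, P(X ≥ a) ≤ E[X]/a.
Here E[X] = 46.8 and a = 212, so the bound is 46.8/212 = 0.2208.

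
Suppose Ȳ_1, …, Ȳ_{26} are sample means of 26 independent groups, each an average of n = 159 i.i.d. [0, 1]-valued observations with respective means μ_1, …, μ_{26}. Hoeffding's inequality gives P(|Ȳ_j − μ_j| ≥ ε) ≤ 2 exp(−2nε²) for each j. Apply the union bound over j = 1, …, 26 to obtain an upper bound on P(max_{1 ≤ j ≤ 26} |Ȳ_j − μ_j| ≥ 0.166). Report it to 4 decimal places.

Per-experiment Hoeffding bound: 2·exp(−2·159·0.166²) = 2·exp(−8.76281) = 0.00031289.
Union bound over 26 events: 26·0.00031289 = 0.00814.

0.0081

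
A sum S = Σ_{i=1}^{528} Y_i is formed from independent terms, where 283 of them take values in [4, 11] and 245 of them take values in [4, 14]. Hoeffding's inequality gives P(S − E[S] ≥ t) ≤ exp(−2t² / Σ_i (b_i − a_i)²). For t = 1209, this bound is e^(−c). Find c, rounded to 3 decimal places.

76.195

Σ(b_i − a_i)² = 283·7² + 245·10² = 38367.
c = 2t² / 38367 = 2·1209² / 38367 = 76.1947.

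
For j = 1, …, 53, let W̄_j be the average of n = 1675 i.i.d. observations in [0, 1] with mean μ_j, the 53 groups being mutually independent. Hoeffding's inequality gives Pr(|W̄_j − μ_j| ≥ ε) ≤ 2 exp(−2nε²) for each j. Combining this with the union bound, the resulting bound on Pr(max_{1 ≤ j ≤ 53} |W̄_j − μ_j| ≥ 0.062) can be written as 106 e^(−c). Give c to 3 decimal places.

Union bound over the 53 events: Pr(max_{1 ≤ j ≤ 53} |W̄_j − μ_j| ≥ 0.062) ≤ 53·2·exp(−2nε²) = 106 exp(−2·1675·0.062²).
So c = 2·1675·0.062² = 12.8774.

12.877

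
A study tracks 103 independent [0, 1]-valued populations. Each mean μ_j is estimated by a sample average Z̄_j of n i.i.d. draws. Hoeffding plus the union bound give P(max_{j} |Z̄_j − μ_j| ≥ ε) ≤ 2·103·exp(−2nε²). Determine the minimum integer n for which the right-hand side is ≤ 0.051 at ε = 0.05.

Need 2·103·exp(−2nε²) ≤ 0.051, i.e. exp(−2nε²) ≤ 0.051/206.
So 2nε² ≥ ln(206/0.051) = 8.303806.
Hence n ≥ 8.303806/(2·0.05²) = 1660.761.
The smallest integer n is 1661.

1661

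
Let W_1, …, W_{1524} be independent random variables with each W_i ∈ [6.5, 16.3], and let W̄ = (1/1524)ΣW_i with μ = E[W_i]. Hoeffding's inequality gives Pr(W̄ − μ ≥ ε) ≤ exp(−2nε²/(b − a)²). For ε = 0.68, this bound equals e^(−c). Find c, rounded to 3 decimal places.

14.675

c = 2nε²/(b − a)² = 2·1524·0.68² / 9.8² = 14.6751.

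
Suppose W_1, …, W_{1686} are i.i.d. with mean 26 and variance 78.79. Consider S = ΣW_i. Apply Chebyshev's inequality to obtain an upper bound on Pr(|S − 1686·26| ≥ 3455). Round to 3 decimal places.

0.011

Var(S) = n·Var(W_i) = 1686·78.79 = 132839.94.
Chebyshev: Pr(|S − 1686·26| ≥ 3455) ≤ Var(S)/3455² = 132839.94/11937025 = 0.0111.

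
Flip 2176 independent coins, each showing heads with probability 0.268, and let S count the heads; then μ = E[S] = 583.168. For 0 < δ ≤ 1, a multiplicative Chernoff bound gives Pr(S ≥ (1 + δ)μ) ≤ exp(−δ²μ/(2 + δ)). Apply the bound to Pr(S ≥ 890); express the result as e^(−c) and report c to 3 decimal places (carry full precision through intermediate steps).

63.907

Write 890 = (1 + δ)μ, so δ = 890/583.168 − 1 = 0.5261468…
Then the exponent is δ²μ/(2 + δ) = (890 − μ)² / (μ·(2 + δ)) = 63.907087.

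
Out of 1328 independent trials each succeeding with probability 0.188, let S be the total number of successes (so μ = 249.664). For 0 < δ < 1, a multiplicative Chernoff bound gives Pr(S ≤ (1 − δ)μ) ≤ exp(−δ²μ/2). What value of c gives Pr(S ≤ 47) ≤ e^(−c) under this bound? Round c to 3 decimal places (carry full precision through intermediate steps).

Write 47 = (1 − δ)μ, so δ = 1 − 47/249.664 = 0.811747…
Then the exponent is δ²μ/2 = (μ − 47)²/(2μ) = 82.255946.

82.256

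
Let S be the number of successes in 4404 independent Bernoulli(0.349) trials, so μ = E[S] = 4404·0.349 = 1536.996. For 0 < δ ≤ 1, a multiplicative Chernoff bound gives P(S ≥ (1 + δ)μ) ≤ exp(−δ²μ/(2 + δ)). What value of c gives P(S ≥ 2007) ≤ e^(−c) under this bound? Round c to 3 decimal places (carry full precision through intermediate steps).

62.332

Write 2007 = (1 + δ)μ, so δ = 2007/1536.996 − 1 = 0.3057939…
Then the exponent is δ²μ/(2 + δ) = (2007 − μ)² / (μ·(2 + δ)) = 62.331831.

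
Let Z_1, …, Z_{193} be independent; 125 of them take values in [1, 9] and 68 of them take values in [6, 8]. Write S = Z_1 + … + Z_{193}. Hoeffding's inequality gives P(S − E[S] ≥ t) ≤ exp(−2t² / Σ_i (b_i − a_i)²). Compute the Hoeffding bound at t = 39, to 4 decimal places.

0.6923

Σ(b_i − a_i)² = 125·8² + 68·2² = 8272.
Exponent = 2·39² / 8272 = 0.36775.
Bound = exp(−0.36775) = 0.69229.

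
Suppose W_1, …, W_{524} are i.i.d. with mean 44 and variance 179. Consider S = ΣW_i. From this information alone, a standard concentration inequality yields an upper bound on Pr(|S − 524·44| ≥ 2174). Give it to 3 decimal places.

With mean and variance of each term known, Chebyshev's inequality bounds the deviation of the sum (or sample mean).
Var(S) = n·Var(W_i) = 524·179 = 93796.
Chebyshev: Pr(|S − 524·44| ≥ 2174) ≤ Var(S)/2174² = 93796/4726276 = 0.0198.

0.020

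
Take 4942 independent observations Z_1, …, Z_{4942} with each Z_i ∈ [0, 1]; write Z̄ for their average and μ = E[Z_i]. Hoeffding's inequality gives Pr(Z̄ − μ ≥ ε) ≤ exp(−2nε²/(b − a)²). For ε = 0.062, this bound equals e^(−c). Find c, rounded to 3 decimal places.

c = 2nε²/(b − a)² = 2·4942·0.062² / 1² = 37.9941.

37.994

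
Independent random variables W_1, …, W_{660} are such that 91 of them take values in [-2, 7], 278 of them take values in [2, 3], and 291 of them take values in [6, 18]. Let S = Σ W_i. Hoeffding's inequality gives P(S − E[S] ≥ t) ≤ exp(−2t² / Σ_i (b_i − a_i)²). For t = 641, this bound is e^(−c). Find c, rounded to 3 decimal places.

16.583

Σ(b_i − a_i)² = 91·9² + 278·1² + 291·12² = 49553.
c = 2t² / 49553 = 2·641² / 49553 = 16.5835.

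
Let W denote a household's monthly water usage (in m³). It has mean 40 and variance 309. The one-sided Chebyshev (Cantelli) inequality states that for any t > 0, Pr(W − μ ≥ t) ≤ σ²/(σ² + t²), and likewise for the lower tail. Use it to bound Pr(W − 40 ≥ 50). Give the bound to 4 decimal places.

0.1100

Here σ² = 309 and t = 50, so σ² + t² = 2809.
Cantelli's bound: 309/2809 = 0.1100.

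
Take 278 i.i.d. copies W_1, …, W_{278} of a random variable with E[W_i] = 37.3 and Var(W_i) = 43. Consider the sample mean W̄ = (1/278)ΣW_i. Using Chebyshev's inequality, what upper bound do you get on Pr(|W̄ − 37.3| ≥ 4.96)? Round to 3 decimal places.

0.006

Var(W̄) = Var(W_i)/n = 43/278 = 0.15468.
Chebyshev: Pr(|W̄ − 37.3| ≥ 4.96) ≤ Var(W̄)/(4.96)² = 43/(278·4.96²) = 0.0063.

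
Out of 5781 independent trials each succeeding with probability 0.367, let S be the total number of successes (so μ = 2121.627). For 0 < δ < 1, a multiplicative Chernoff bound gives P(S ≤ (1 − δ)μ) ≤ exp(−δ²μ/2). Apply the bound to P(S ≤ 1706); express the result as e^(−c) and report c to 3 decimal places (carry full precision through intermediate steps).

Write 1706 = (1 − δ)μ, so δ = 1 − 1706/2121.627 = 0.1959001…
Then the exponent is δ²μ/2 = (μ − 1706)²/(2μ) = 40.710691.

40.711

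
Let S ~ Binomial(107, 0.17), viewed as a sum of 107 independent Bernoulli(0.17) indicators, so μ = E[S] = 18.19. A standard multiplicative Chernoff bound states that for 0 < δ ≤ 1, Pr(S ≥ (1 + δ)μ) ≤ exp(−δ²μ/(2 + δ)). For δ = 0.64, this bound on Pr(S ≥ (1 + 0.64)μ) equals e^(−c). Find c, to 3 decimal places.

2.822

c = δ²μ/(2 + δ) = 0.64²·18.19/(2 + 0.64) = 2.8222.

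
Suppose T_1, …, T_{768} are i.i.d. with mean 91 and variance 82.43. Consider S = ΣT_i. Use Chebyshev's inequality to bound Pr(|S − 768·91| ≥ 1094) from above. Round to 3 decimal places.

Var(S) = n·Var(T_i) = 768·82.43 = 63306.24.
Chebyshev: Pr(|S − 768·91| ≥ 1094) ≤ Var(S)/1094² = 63306.24/1196836 = 0.0529.

0.053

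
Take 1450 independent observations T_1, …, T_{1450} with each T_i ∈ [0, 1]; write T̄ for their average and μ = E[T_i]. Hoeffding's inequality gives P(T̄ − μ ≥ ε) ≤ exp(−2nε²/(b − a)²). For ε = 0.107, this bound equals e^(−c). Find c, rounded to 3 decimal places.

33.202

c = 2nε²/(b − a)² = 2·1450·0.107² / 1² = 33.2021.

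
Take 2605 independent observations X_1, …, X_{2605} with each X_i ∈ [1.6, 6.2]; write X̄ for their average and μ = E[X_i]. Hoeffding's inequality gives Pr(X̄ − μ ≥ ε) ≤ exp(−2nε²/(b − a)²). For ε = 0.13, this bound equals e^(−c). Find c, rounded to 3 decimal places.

c = 2nε²/(b − a)² = 2·2605·0.13² / 4.6² = 4.1611.

4.161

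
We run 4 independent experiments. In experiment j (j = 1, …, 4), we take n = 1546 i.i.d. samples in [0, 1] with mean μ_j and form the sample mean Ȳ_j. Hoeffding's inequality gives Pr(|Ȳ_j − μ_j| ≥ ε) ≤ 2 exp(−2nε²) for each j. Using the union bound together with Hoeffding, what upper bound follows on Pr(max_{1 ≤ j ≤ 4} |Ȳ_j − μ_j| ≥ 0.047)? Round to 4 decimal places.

Per-experiment Hoeffding bound: 2·exp(−2·1546·0.047²) = 2·exp(−6.83023) = 0.0021612.
Union bound over 4 events: 4·0.0021612 = 0.00864.

0.0086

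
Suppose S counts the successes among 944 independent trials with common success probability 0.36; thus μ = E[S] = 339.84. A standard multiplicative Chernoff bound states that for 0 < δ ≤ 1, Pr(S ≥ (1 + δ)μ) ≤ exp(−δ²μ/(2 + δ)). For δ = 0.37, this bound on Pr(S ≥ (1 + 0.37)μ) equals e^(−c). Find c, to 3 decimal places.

c = δ²μ/(2 + δ) = 0.37²·339.84/(2 + 0.37) = 19.6304.

19.630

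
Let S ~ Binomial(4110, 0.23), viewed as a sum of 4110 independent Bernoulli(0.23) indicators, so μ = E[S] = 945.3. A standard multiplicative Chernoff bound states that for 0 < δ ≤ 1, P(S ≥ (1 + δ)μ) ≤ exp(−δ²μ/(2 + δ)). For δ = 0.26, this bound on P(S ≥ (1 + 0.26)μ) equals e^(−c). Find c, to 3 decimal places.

c = δ²μ/(2 + δ) = 0.26²·945.3/(2 + 0.26) = 28.2753.

28.275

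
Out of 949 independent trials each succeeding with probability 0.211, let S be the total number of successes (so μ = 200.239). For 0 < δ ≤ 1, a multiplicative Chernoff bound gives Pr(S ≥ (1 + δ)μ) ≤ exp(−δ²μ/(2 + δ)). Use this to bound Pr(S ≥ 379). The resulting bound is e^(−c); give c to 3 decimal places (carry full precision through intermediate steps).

Write 379 = (1 + δ)μ, so δ = 379/200.239 − 1 = 0.8927382…
Then the exponent is δ²μ/(2 + δ) = (379 − μ)² / (μ·(2 + δ)) = 55.168066.

55.168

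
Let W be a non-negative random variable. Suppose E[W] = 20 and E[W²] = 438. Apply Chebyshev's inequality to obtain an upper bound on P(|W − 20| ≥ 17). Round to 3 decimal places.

0.131

Var(W) = E[W²] − (E[W])² = 438 − 400 = 38.
Chebyshev's inequality: P(|W − μ| ≥ t) ≤ Var(W)/t² = 38/289 = 0.1315.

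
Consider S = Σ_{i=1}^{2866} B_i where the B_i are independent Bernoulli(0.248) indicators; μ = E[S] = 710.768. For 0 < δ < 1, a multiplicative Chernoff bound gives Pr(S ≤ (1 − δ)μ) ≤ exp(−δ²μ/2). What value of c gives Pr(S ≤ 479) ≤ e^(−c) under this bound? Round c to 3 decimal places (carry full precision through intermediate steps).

37.788

Write 479 = (1 − δ)μ, so δ = 1 − 479/710.768 = 0.3260811…
Then the exponent is δ²μ/2 = (μ − 479)²/(2μ) = 37.787580.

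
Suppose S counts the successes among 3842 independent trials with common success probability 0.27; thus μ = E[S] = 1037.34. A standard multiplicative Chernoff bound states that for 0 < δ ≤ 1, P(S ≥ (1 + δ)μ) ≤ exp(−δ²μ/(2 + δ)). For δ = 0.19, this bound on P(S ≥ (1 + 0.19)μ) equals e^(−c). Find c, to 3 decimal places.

c = δ²μ/(2 + δ) = 0.19²·1037.34/(2 + 0.19) = 17.0995.

17.100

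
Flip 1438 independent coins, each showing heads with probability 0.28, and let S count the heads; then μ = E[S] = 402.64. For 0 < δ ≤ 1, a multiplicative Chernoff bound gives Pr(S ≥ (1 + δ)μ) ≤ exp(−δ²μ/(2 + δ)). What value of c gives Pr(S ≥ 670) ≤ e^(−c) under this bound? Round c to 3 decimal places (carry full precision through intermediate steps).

66.641

Write 670 = (1 + δ)μ, so δ = 670/402.64 − 1 = 0.6640175…
Then the exponent is δ²μ/(2 + δ) = (670 − μ)² / (μ·(2 + δ)) = 66.640597.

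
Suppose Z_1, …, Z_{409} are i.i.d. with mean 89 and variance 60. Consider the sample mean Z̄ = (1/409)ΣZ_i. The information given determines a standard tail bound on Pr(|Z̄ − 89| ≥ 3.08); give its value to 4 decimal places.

With mean and variance of each term known, Chebyshev's inequality bounds the deviation of the sum (or sample mean).
Var(Z̄) = Var(Z_i)/n = 60/409 = 0.1467.
Chebyshev: Pr(|Z̄ − 89| ≥ 3.08) ≤ Var(Z̄)/(3.08)² = 60/(409·3.08²) = 0.0155.

0.0155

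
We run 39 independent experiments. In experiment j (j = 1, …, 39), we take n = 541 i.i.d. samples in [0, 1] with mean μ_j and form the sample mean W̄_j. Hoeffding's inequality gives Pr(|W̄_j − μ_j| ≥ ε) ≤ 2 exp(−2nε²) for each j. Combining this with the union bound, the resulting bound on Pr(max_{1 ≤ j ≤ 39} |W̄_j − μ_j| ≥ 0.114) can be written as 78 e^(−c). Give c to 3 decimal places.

14.062

Union bound over the 39 events: Pr(max_{1 ≤ j ≤ 39} |W̄_j − μ_j| ≥ 0.114) ≤ 39·2·exp(−2nε²) = 78 exp(−2·541·0.114²).
So c = 2·541·0.114² = 14.0617.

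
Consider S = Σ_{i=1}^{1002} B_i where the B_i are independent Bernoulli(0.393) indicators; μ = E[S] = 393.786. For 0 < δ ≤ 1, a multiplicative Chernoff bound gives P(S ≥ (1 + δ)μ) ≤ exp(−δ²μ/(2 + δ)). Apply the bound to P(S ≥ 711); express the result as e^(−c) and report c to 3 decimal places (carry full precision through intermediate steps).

91.081

Write 711 = (1 + δ)μ, so δ = 711/393.786 − 1 = 0.8055492…
Then the exponent is δ²μ/(2 + δ) = (711 − μ)² / (μ·(2 + δ)) = 91.080736.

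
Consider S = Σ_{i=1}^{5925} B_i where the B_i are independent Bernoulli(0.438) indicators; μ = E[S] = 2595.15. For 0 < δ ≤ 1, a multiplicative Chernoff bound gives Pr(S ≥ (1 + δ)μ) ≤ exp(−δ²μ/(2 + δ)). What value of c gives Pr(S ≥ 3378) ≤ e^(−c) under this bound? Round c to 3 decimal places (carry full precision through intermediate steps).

102.601

Write 3378 = (1 + δ)μ, so δ = 3378/2595.15 − 1 = 0.3016589…
Then the exponent is δ²μ/(2 + δ) = (3378 − μ)² / (μ·(2 + δ)) = 102.601495.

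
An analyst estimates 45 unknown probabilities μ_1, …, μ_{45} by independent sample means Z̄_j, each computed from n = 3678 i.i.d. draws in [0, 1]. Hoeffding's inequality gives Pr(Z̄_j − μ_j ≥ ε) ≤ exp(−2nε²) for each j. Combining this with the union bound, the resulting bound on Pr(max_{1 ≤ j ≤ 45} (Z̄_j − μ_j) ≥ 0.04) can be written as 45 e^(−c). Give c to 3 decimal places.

11.770

Union bound over the 45 events: Pr(max_{1 ≤ j ≤ 45} (Z̄_j − μ_j) ≥ 0.04) ≤ 45·exp(−2nε²) = 45 exp(−2·3678·0.04²).
So c = 2·3678·0.04² = 11.7696.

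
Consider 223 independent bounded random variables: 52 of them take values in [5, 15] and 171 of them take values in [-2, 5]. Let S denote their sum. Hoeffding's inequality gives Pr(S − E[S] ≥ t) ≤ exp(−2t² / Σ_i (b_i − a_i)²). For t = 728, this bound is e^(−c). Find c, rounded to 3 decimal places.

78.059

Σ(b_i − a_i)² = 52·10² + 171·7² = 13579.
c = 2t² / 13579 = 2·728² / 13579 = 78.0594.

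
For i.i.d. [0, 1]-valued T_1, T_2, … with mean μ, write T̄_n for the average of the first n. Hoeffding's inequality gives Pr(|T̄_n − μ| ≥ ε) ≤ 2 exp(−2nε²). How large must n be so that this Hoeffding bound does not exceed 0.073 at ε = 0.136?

90

Require 2·exp(−2nε²) ≤ 0.073, i.e. 2nε² ≥ ln(2/0.073) = 3.310443.
So n ≥ 3.310443 / (2·0.136²) = 89.491.
The smallest integer n is 90.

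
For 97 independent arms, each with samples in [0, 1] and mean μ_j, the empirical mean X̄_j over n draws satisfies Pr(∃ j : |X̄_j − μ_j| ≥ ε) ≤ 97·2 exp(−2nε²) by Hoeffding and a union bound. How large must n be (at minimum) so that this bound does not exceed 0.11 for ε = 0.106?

333

Need 2·97·exp(−2nε²) ≤ 0.11, i.e. exp(−2nε²) ≤ 0.11/194.
So 2nε² ≥ ln(194/0.11) = 7.475133.
Hence n ≥ 7.475133/(2·0.106²) = 332.642.
The smallest integer n is 333.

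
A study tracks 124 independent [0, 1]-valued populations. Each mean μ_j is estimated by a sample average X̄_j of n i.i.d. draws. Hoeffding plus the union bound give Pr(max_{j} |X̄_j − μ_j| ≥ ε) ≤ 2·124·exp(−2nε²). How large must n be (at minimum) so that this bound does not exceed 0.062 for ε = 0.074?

758

Need 2·124·exp(−2nε²) ≤ 0.062, i.e. exp(−2nε²) ≤ 0.062/248.
So 2nε² ≥ ln(248/0.062) = 8.294050.
Hence n ≥ 8.294050/(2·0.074²) = 757.309.
The smallest integer n is 758.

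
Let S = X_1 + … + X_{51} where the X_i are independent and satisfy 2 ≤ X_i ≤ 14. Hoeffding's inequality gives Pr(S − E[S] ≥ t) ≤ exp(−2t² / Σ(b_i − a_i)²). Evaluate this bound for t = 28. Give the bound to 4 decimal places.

0.8077

Σ(b_i − a_i)² = 51·(12)² = 7344.
Exponent = 2·28²/7344 = 0.2135.
Bound = exp(−0.2135) = 0.80775.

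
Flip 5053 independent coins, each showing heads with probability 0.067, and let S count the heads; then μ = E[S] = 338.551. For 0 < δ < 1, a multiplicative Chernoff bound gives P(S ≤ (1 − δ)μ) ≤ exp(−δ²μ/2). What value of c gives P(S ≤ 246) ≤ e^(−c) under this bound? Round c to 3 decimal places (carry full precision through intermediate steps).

12.651

Write 246 = (1 − δ)μ, so δ = 1 − 246/338.551 = 0.2733739…
Then the exponent is δ²μ/2 = (μ − 246)²/(2μ) = 12.650513.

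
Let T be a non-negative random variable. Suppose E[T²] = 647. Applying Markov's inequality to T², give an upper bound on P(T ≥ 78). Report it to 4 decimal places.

Since T ≥ 0, the event {T ≥ 78} is the same as {T² ≥ 6084}.
Markov's inequality applied to T² gives P(T² ≥ 6084) ≤ E[T²]/6084 = 647/6084 = 0.1063.

0.1063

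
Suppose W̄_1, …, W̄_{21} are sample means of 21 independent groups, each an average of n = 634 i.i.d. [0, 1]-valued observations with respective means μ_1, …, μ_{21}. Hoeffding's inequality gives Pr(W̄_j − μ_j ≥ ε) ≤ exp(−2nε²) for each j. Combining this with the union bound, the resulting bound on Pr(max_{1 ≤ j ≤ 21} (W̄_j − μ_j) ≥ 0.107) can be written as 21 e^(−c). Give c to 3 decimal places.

14.517

Union bound over the 21 events: Pr(max_{1 ≤ j ≤ 21} (W̄_j − μ_j) ≥ 0.107) ≤ 21·exp(−2nε²) = 21 exp(−2·634·0.107²).
So c = 2·634·0.107² = 14.5173.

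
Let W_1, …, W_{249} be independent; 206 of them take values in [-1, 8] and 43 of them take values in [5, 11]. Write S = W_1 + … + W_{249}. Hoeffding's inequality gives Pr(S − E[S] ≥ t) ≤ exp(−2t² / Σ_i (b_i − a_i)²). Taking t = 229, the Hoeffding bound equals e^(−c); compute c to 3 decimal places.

5.752

Σ(b_i − a_i)² = 206·9² + 43·6² = 18234.
c = 2t² / 18234 = 2·229² / 18234 = 5.7520.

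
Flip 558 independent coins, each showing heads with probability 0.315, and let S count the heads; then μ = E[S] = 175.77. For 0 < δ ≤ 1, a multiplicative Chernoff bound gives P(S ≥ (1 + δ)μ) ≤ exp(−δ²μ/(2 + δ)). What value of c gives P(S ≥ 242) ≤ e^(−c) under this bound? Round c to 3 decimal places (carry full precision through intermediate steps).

10.500

Write 242 = (1 + δ)μ, so δ = 242/175.77 − 1 = 0.3767992…
Then the exponent is δ²μ/(2 + δ) = (242 − μ)² / (μ·(2 + δ)) = 10.499588.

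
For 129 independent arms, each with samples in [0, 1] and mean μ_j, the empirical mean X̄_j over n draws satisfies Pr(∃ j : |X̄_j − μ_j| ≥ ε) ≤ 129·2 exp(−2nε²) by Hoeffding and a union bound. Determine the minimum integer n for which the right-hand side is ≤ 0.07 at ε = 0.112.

328

Need 2·129·exp(−2nε²) ≤ 0.07, i.e. exp(−2nε²) ≤ 0.07/258.
So 2nε² ≥ ln(258/0.07) = 8.212220.
Hence n ≥ 8.212220/(2·0.112²) = 327.337.
The smallest integer n is 328.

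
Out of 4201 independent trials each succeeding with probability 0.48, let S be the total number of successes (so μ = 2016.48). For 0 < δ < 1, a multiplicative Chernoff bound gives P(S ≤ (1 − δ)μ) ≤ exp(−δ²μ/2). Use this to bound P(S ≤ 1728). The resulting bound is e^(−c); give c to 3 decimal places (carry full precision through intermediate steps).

Write 1728 = (1 − δ)μ, so δ = 1 − 1728/2016.48 = 0.1430612…
Then the exponent is δ²μ/2 = (μ − 1728)²/(2μ) = 20.635144.

20.635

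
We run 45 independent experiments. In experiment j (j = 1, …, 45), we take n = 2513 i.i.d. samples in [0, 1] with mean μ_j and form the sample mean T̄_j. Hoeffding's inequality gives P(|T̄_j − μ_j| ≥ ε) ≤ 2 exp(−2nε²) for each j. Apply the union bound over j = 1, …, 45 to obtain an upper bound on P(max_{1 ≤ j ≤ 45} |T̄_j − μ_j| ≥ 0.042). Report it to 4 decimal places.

0.0127

Per-experiment Hoeffding bound: 2·exp(−2·2513·0.042²) = 2·exp(−8.86586) = 0.00028225.
Union bound over 45 events: 45·0.00028225 = 0.01270.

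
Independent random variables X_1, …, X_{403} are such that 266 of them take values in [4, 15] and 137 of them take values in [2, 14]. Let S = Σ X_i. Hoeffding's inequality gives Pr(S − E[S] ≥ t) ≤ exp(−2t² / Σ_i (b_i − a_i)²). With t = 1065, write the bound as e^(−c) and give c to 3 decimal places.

Σ(b_i − a_i)² = 266·11² + 137·12² = 51914.
c = 2t² / 51914 = 2·1065² / 51914 = 43.6963.

43.696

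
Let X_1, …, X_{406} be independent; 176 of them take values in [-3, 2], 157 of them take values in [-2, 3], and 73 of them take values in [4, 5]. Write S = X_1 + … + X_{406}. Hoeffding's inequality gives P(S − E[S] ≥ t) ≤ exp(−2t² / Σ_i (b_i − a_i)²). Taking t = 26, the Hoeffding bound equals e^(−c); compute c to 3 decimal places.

0.161

Σ(b_i − a_i)² = 176·5² + 157·5² + 73·1² = 8398.
c = 2t² / 8398 = 2·26² / 8398 = 0.1610.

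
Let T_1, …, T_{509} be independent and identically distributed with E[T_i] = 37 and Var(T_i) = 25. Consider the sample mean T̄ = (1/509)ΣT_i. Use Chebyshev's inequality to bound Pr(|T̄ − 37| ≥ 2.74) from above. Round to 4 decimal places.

0.0065

Var(T̄) = Var(T_i)/n = 25/509 = 0.049116.
Chebyshev: Pr(|T̄ − 37| ≥ 2.74) ≤ Var(T̄)/(2.74)² = 25/(509·2.74²) = 0.0065.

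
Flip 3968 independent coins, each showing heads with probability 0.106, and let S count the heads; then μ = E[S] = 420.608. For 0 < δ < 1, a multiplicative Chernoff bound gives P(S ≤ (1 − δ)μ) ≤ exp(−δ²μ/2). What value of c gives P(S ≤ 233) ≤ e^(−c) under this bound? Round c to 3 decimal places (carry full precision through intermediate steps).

41.840

Write 233 = (1 − δ)μ, so δ = 1 − 233/420.608 = 0.44604…
Then the exponent is δ²μ/2 = (μ − 233)²/(2μ) = 41.840338.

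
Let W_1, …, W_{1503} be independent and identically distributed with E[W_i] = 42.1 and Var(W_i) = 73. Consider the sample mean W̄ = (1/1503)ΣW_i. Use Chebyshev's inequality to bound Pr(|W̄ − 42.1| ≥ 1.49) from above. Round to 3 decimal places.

0.022

Var(W̄) = Var(W_i)/n = 73/1503 = 0.04857.
Chebyshev: Pr(|W̄ − 42.1| ≥ 1.49) ≤ Var(W̄)/(1.49)² = 73/(1503·1.49²) = 0.0219.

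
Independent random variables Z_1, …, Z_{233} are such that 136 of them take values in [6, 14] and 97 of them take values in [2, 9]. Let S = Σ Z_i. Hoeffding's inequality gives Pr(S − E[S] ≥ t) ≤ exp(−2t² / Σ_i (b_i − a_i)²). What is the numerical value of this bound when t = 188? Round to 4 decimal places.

0.0052

Σ(b_i − a_i)² = 136·8² + 97·7² = 13457.
Exponent = 2·188² / 13457 = 5.25288.
Bound = exp(−5.25288) = 0.00523.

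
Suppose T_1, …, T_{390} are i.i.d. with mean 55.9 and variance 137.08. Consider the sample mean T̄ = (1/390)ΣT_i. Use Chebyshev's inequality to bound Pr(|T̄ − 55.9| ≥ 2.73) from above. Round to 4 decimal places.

Var(T̄) = Var(T_i)/n = 137.08/390 = 0.35149.
Chebyshev: Pr(|T̄ − 55.9| ≥ 2.73) ≤ Var(T̄)/(2.73)² = 137.08/(390·2.73²) = 0.0472.

0.0472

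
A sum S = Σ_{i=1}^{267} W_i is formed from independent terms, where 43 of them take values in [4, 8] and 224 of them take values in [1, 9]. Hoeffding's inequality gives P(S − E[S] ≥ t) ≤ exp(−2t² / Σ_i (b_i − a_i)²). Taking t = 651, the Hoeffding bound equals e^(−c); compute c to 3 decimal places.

56.417

Σ(b_i − a_i)² = 43·4² + 224·8² = 15024.
c = 2t² / 15024 = 2·651² / 15024 = 56.4165.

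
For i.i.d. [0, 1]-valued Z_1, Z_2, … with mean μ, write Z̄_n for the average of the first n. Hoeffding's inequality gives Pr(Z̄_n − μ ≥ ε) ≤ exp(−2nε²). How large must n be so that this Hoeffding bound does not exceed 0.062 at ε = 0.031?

1447

Require exp(−2nε²) ≤ 0.062, i.e. 2nε² ≥ ln(1/0.062) = 2.780621.
So n ≥ 2.780621 / (2·0.031²) = 1446.733.
The smallest integer n is 1447.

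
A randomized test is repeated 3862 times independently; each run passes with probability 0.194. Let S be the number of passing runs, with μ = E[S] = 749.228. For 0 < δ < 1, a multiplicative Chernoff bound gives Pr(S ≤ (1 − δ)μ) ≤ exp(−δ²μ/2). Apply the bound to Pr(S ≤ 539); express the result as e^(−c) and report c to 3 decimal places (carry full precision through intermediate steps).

29.494

Write 539 = (1 − δ)μ, so δ = 1 − 539/749.228 = 0.2805928…
Then the exponent is δ²μ/2 = (μ − 539)²/(2μ) = 29.494234.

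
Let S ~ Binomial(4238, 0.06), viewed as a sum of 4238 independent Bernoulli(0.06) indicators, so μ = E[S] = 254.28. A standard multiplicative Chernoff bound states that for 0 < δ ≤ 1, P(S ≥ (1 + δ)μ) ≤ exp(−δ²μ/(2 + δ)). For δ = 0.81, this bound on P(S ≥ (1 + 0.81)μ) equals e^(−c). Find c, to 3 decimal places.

59.371

c = δ²μ/(2 + δ) = 0.81²·254.28/(2 + 0.81) = 59.3712.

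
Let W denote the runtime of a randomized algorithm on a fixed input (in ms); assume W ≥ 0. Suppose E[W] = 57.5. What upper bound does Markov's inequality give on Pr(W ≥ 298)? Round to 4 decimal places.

Markov's inequality: for a non-negative random variable, Pr(W ≥ a) ≤ E[W]/a.
Here E[W] = 57.5 and a = 298, so the bound is 57.5/298 = 0.1930.

0.1930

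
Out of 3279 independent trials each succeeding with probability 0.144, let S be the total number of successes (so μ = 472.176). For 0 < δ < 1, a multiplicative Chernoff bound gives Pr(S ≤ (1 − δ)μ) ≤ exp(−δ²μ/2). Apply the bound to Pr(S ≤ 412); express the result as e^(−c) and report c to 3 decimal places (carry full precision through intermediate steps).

3.835

Write 412 = (1 − δ)μ, so δ = 1 − 412/472.176 = 0.127444…
Then the exponent is δ²μ/2 = (μ − 412)²/(2μ) = 3.834535.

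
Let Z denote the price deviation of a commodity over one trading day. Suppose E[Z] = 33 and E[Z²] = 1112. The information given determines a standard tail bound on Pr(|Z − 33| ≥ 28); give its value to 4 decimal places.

0.0293

The first two moments determine the variance, so Chebyshev's inequality is the sharpest standard bound available.
Var(Z) = E[Z²] − (E[Z])² = 1112 − 1089 = 23.
Chebyshev's inequality: Pr(|Z − μ| ≥ t) ≤ Var(Z)/t² = 23/784 = 0.0293.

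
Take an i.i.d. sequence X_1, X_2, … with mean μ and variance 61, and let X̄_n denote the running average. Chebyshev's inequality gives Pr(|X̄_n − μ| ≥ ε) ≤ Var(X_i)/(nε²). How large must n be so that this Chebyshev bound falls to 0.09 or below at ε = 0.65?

1605

Require 61/(n·0.65²) ≤ 0.09, i.e. n ≥ 61/(0.09·0.65²) = 1604.208.
The smallest integer n is 1605.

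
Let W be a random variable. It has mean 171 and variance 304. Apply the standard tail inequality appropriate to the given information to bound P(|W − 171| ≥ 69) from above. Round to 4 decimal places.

0.0639

Mean and variance are known, so Chebyshev's inequality applies.
Chebyshev: P(|W − μ| ≥ t) ≤ Var(W)/t².
Bound = 304 / 4761 = 0.0639.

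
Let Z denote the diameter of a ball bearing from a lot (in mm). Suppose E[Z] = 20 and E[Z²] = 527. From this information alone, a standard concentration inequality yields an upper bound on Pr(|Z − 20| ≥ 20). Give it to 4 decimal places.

0.3175

The first two moments determine the variance, so Chebyshev's inequality is the sharpest standard bound available.
Var(Z) = E[Z²] − (E[Z])² = 527 − 400 = 127.
Chebyshev's inequality: Pr(|Z − μ| ≥ t) ≤ Var(Z)/t² = 127/400 = 0.3175.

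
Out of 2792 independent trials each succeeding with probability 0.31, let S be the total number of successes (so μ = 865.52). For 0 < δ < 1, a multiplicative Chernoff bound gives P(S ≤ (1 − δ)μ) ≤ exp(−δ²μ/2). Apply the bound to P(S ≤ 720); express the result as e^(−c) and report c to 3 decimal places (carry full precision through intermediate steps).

12.233

Write 720 = (1 − δ)μ, so δ = 1 − 720/865.52 = 0.1681301…
Then the exponent is δ²μ/2 = (μ − 720)²/(2μ) = 12.233149.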